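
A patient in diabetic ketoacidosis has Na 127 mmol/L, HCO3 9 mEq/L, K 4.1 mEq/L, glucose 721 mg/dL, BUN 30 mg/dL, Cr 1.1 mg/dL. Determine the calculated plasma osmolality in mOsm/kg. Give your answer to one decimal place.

304.8 mOsm/kg

Calculated osmolality = 2·Na + glucose/18 + BUN/2.8
= 2·127 + 721/18 + 30/2.8
= 254 + 40.06 + 10.71
= 304.77 mOsm/kg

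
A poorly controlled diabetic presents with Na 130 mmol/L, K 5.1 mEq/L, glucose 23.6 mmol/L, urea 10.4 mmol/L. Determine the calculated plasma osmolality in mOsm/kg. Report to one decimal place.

294.0 mOsm/kg

Calculated osmolality = 2·Na + glucose + urea
= 2·130 + 23.6 + 10.4
= 260 + 23.60 + 10.40
= 294 mOsm/kg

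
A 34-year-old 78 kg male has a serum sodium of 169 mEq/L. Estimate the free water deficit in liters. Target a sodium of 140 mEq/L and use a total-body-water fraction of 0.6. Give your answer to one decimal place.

TBW = 0.6 · 78 = 46.8 L
Free water deficit = TBW · (Na/140 − 1)
= 46.8 · (169/140 − 1)
= 46.8 · 0.2071
= 9.69 L

9.7 L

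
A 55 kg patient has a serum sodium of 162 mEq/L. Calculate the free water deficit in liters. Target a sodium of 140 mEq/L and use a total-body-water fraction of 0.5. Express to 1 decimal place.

4.3 L

TBW = 0.5 · 55 = 27.5 L
Free water deficit = TBW · (Na/140 − 1)
= 27.5 · (162/140 − 1)
= 27.5 · 0.1571
= 4.32 L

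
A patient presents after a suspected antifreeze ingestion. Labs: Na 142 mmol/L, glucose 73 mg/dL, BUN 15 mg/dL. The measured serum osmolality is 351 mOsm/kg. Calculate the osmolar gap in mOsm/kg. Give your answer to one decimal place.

Calculated osmolality = 2·Na + glucose/18 + BUN/2.8
= 2·142 + 73/18 + 15/2.8
= 284 + 4.06 + 5.36
= 293.42 mOsm/kg ≈ 293.4 mOsm/kg
Osmolar gap = measured − calculated = 351 − 293.4 = 57.6 mOsm/kg

57.6 mOsm/kg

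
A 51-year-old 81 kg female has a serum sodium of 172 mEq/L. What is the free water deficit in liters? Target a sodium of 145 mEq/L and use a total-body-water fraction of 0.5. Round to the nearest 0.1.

7.5 L

TBW = 0.5 · 81 = 40.5 L
Free water deficit = TBW · (Na/145 − 1)
= 40.5 · (172/145 − 1)
= 40.5 · 0.1862
= 7.54 L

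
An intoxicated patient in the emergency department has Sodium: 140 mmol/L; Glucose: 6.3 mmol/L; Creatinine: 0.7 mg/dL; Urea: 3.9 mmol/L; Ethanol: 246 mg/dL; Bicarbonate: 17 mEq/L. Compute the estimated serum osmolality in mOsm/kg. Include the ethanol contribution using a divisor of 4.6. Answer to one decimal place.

Calculated osmolality = 2·Na + glucose + urea + ethanol/4.6
= 2·140 + 6.3 + 3.9 + 246/4.6
= 280 + 6.30 + 3.90 + 53.48
= 343.68 mOsm/kg

343.7 mOsm/kg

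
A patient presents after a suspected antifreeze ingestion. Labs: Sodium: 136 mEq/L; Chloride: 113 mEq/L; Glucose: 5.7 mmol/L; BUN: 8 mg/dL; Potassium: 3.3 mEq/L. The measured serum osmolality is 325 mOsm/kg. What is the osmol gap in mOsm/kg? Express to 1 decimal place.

Calculated osmolality = 2·Na + glucose + BUN/2.8
= 2·136 + 5.7 + 8/2.8
= 272 + 5.70 + 2.86
= 280.56 mOsm/kg ≈ 280.6 mOsm/kg
Osmolar gap = measured − calculated = 325 − 280.6 = 44.4 mOsm/kg

44.4 mOsm/kg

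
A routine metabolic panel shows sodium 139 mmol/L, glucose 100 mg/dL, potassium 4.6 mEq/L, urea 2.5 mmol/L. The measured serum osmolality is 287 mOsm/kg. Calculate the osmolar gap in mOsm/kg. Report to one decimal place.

0.9 mOsm/kg

Calculated osmolality = 2·Na + glucose/18 + urea
= 2·139 + 100/18 + 2.5
= 278 + 5.56 + 2.50
= 286.06 mOsm/kg ≈ 286.1 mOsm/kg
Osmolar gap = measured − calculated = 287 − 286.1 = 0.9 mOsm/kg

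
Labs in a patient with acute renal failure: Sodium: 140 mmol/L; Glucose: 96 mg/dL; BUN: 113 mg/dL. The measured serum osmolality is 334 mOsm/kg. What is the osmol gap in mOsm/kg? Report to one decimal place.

8.3 mOsm/kg

Calculated osmolality = 2·Na + glucose/18 + BUN/2.8
= 2·140 + 96/18 + 113/2.8
= 280 + 5.33 + 40.36
= 325.69 mOsm/kg ≈ 325.7 mOsm/kg
Osmolar gap = measured − calculated = 334 − 325.7 = 8.3 mOsm/kg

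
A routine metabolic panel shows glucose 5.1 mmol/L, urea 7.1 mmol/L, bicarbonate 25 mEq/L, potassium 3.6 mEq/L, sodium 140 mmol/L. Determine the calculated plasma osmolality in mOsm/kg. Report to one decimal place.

292.2 mOsm/kg

Calculated osmolality = 2·Na + glucose + urea
= 2·140 + 5.1 + 7.1
= 280 + 5.10 + 7.10
= 292.2 mOsm/kg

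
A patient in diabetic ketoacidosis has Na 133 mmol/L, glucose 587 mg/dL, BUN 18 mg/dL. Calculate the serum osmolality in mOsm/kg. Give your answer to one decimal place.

Calculated osmolality = 2·Na + glucose/18 + BUN/2.8
= 2·133 + 587/18 + 18/2.8
= 266 + 32.61 + 6.43
= 305.04 mOsm/kg

305.0 mOsm/kg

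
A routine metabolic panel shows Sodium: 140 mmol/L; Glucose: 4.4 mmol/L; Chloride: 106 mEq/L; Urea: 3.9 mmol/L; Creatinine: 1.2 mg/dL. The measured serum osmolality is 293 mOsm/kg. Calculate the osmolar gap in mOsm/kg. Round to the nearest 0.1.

Calculated osmolality = 2·Na + glucose + urea
= 2·140 + 4.4 + 3.9
= 280 + 4.40 + 3.90
= 288.3 mOsm/kg ≈ 288.3 mOsm/kg
Osmolar gap = measured − calculated = 293 − 288.3 = 4.7 mOsm/kg

4.7 mOsm/kg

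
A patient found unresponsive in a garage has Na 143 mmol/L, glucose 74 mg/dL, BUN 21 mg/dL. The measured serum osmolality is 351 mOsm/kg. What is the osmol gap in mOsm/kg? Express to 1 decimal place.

Calculated osmolality = 2·Na + glucose/18 + BUN/2.8
= 2·143 + 74/18 + 21/2.8
= 286 + 4.11 + 7.50
= 297.61 mOsm/kg ≈ 297.6 mOsm/kg
Osmolar gap = measured − calculated = 351 − 297.6 = 53.4 mOsm/kg

53.4 mOsm/kg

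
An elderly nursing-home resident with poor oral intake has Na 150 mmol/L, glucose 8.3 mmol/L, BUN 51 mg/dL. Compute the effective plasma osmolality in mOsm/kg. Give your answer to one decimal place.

308.3 mOsm/kg

Effective osmolality excludes urea (freely permeant across cell membranes):
2·Na + glucose
= 2·150 + 8.3
= 300 + 8.3
= 308.3 mOsm/kg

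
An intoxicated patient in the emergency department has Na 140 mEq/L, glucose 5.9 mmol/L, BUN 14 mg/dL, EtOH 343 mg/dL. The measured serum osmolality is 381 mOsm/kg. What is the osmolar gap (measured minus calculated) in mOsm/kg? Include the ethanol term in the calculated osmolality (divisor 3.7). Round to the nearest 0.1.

-2.6 mOsm/kg

Calculated osmolality = 2·Na + glucose + BUN/2.8 + ethanol/3.7
= 2·140 + 5.9 + 14/2.8 + 343/3.7
= 280 + 5.90 + 5 + 92.70
= 383.6 mOsm/kg ≈ 383.6 mOsm/kg
Osmolar gap = measured − calculated = 381 − 383.6 = -2.6 mOsm/kg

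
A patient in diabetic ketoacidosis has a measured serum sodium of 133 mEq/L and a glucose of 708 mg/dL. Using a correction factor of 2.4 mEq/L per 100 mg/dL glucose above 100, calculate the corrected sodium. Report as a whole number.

Corrected Na = measured Na + 2.4 · (glucose − 100)/100
= 133 + 2.4 · (708 − 100)/100
= 133 + 14.6
= 147.6 mEq/L

148 mEq/L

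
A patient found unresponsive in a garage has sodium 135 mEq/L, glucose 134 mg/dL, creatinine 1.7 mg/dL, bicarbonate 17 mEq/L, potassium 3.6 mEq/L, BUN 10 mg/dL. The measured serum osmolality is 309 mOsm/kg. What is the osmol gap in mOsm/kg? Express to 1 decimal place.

Calculated osmolality = 2·Na + glucose/18 + BUN/2.8
= 2·135 + 134/18 + 10/2.8
= 270 + 7.44 + 3.57
= 281.01 mOsm/kg ≈ 281.0 mOsm/kg
Osmolar gap = measured − calculated = 309 − 281.0 = 28.0 mOsm/kg

28.0 mOsm/kg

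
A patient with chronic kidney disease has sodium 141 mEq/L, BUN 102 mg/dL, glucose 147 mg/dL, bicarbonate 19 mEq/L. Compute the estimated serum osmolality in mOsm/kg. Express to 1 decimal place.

Calculated osmolality = 2·Na + glucose/18 + BUN/2.8
= 2·141 + 147/18 + 102/2.8
= 282 + 8.17 + 36.43
= 326.6 mOsm/kg

326.6 mOsm/kg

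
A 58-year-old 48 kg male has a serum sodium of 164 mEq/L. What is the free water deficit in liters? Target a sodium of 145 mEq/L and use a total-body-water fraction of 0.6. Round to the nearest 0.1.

TBW = 0.6 · 48 = 28.8 L
Free water deficit = TBW · (Na/145 − 1)
= 28.8 · (164/145 − 1)
= 28.8 · 0.131
= 3.77 L

3.8 L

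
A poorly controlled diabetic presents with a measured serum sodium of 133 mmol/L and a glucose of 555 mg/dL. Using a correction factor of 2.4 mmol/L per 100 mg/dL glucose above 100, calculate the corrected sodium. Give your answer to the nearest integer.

144 mmol/L

Corrected Na = measured Na + 2.4 · (glucose − 100)/100
= 133 + 2.4 · (555 − 100)/100
= 133 + 10.9
= 143.9 mmol/L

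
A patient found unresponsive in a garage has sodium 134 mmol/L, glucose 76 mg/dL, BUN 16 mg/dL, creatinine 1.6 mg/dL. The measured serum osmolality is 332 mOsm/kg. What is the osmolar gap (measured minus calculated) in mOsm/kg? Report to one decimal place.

54.1 mOsm/kg

Calculated osmolality = 2·Na + glucose/18 + BUN/2.8
= 2·134 + 76/18 + 16/2.8
= 268 + 4.22 + 5.71
= 277.93 mOsm/kg ≈ 277.9 mOsm/kg
Osmolar gap = measured − calculated = 332 − 277.9 = 54.1 mOsm/kg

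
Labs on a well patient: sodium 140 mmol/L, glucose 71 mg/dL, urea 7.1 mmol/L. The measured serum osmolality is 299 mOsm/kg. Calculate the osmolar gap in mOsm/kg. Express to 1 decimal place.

8.0 mOsm/kg

Calculated osmolality = 2·Na + glucose/18 + urea
= 2·140 + 71/18 + 7.1
= 280 + 3.94 + 7.10
= 291.04 mOsm/kg ≈ 291.0 mOsm/kg
Osmolar gap = measured − calculated = 299 − 291.0 = 8.0 mOsm/kg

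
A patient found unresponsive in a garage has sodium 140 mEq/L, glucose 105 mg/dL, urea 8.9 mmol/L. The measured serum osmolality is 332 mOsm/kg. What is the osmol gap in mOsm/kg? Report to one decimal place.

Calculated osmolality = 2·Na + glucose/18 + urea
= 2·140 + 105/18 + 8.9
= 280 + 5.83 + 8.90
= 294.73 mOsm/kg ≈ 294.7 mOsm/kg
Osmolar gap = measured − calculated = 332 − 294.7 = 37.3 mOsm/kg

37.3 mOsm/kg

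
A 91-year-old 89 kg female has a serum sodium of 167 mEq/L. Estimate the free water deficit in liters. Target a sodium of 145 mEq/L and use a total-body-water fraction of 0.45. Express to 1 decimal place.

6.1 L

TBW = 0.45 · 89 = 40.05 L
Free water deficit = TBW · (Na/145 − 1)
= 40.05 · (167/145 − 1)
= 40.05 · 0.1517
= 6.08 L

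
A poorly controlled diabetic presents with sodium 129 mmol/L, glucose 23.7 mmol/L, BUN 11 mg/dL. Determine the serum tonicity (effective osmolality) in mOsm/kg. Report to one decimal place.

Effective osmolality excludes urea (freely permeant across cell membranes):
2·Na + glucose
= 2·129 + 23.7
= 258 + 23.7
= 281.7 mOsm/kg

281.7 mOsm/kg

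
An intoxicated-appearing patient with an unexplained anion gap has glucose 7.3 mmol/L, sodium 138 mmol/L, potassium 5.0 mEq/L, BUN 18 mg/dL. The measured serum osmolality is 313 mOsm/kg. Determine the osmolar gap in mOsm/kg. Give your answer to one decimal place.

23.3 mOsm/kg

Calculated osmolality = 2·Na + glucose + BUN/2.8
= 2·138 + 7.3 + 18/2.8
= 276 + 7.30 + 6.43
= 289.73 mOsm/kg ≈ 289.7 mOsm/kg
Osmolar gap = measured − calculated = 313 − 289.7 = 23.3 mOsm/kg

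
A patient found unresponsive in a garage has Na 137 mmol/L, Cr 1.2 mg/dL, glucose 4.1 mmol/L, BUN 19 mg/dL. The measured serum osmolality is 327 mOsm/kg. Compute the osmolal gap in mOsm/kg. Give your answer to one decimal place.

Calculated osmolality = 2·Na + glucose + BUN/2.8
= 2·137 + 4.1 + 19/2.8
= 274 + 4.10 + 6.79
= 284.89 mOsm/kg ≈ 284.9 mOsm/kg
Osmolar gap = measured − calculated = 327 − 284.9 = 42.1 mOsm/kg

42.1 mOsm/kg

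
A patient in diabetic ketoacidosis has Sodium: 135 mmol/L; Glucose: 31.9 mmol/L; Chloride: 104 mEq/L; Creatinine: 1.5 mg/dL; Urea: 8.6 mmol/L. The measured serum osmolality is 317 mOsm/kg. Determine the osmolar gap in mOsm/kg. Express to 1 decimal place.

6.5 mOsm/kg

Calculated osmolality = 2·Na + glucose + urea
= 2·135 + 31.9 + 8.6
= 270 + 31.90 + 8.60
= 310.5 mOsm/kg ≈ 310.5 mOsm/kg
Osmolar gap = measured − calculated = 317 − 310.5 = 6.5 mOsm/kg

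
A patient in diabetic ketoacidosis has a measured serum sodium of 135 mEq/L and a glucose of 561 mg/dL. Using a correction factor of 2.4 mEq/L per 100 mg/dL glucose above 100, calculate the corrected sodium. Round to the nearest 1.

146 mEq/L

Corrected Na = measured Na + 2.4 · (glucose − 100)/100
= 135 + 2.4 · (561 − 100)/100
= 135 + 11.1
= 146.1 mEq/L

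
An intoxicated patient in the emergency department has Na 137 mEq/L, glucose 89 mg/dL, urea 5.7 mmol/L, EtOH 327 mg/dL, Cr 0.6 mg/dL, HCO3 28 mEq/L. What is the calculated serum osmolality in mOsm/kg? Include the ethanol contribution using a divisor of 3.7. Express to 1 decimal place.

373.0 mOsm/kg

Calculated osmolality = 2·Na + glucose/18 + urea + ethanol/3.7
= 2·137 + 89/18 + 5.7 + 327/3.7
= 274 + 4.94 + 5.70 + 88.38
= 373.02 mOsm/kg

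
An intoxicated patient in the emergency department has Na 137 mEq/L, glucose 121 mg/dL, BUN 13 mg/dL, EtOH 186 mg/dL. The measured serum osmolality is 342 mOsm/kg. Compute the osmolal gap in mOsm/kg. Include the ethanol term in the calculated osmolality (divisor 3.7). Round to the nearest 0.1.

Calculated osmolality = 2·Na + glucose/18 + BUN/2.8 + ethanol/3.7
= 2·137 + 121/18 + 13/2.8 + 186/3.7
= 274 + 6.72 + 4.64 + 50.27
= 335.63 mOsm/kg ≈ 335.6 mOsm/kg
Osmolar gap = measured − calculated = 342 − 335.6 = 6.4 mOsm/kg

6.4 mOsm/kg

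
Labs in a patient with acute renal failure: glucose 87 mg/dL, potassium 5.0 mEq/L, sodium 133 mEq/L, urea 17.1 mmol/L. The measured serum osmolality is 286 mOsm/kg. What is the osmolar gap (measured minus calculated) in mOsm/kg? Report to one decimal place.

Calculated osmolality = 2·Na + glucose/18 + urea
= 2·133 + 87/18 + 17.1
= 266 + 4.83 + 17.10
= 287.93 mOsm/kg ≈ 287.9 mOsm/kg
Osmolar gap = measured − calculated = 286 − 287.9 = -1.9 mOsm/kg

-1.9 mOsm/kg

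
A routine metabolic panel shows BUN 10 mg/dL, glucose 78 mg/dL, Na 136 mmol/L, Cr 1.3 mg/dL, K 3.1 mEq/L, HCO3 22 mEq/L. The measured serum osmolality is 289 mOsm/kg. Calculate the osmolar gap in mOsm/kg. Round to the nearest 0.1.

Calculated osmolality = 2·Na + glucose/18 + BUN/2.8
= 2·136 + 78/18 + 10/2.8
= 272 + 4.33 + 3.57
= 279.9 mOsm/kg ≈ 279.9 mOsm/kg
Osmolar gap = measured − calculated = 289 − 279.9 = 9.1 mOsm/kg

9.1 mOsm/kg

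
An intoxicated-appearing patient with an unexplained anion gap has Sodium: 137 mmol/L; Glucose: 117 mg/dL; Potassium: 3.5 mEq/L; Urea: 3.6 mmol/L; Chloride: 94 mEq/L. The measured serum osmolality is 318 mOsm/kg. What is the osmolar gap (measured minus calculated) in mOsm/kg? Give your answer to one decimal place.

33.9 mOsm/kg

Calculated osmolality = 2·Na + glucose/18 + urea
= 2·137 + 117/18 + 3.6
= 274 + 6.50 + 3.60
= 284.1 mOsm/kg ≈ 284.1 mOsm/kg
Osmolar gap = measured − calculated = 318 − 284.1 = 33.9 mOsm/kg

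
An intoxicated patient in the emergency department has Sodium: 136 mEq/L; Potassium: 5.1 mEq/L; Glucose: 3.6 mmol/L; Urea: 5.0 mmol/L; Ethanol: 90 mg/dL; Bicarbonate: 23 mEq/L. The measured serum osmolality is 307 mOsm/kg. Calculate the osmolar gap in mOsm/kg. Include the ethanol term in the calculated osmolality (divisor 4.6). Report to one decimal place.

Calculated osmolality = 2·Na + glucose + urea + ethanol/4.6
= 2·136 + 3.6 + 5 + 90/4.6
= 272 + 3.60 + 5 + 19.57
= 300.17 mOsm/kg ≈ 300.2 mOsm/kg
Osmolar gap = measured − calculated = 307 − 300.2 = 6.8 mOsm/kg

6.8 mOsm/kg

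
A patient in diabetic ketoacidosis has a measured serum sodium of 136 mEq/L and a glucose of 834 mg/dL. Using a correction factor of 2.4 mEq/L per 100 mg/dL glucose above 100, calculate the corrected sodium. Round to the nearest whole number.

Corrected Na = measured Na + 2.4 · (glucose − 100)/100
= 136 + 2.4 · (834 − 100)/100
= 136 + 17.6
= 153.6 mEq/L

154 mEq/L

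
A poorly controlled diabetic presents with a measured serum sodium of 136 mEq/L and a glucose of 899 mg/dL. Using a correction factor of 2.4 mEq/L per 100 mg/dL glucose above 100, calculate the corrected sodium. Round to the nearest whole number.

Corrected Na = measured Na + 2.4 · (glucose − 100)/100
= 136 + 2.4 · (899 − 100)/100
= 136 + 19.2
= 155.2 mEq/L

155 mEq/L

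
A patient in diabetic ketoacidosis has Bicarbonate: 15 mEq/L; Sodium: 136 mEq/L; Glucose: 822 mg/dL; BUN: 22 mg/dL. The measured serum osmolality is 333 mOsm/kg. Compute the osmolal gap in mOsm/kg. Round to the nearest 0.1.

Calculated osmolality = 2·Na + glucose/18 + BUN/2.8
= 2·136 + 822/18 + 22/2.8
= 272 + 45.67 + 7.86
= 325.53 mOsm/kg ≈ 325.5 mOsm/kg
Osmolar gap = measured − calculated = 333 − 325.5 = 7.5 mOsm/kg

7.5 mOsm/kg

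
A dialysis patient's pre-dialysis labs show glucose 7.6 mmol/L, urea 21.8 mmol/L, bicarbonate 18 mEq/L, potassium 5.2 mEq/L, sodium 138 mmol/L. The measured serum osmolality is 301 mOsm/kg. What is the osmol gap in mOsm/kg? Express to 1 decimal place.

-4.4 mOsm/kg

Calculated osmolality = 2·Na + glucose + urea
= 2·138 + 7.6 + 21.8
= 276 + 7.60 + 21.80
= 305.4 mOsm/kg ≈ 305.4 mOsm/kg
Osmolar gap = measured − calculated = 301 − 305.4 = -4.4 mOsm/kg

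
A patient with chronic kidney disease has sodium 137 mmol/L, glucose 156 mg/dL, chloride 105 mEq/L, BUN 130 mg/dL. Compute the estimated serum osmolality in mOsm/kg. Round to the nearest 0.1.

329.1 mOsm/kg

Calculated osmolality = 2·Na + glucose/18 + BUN/2.8
= 2·137 + 156/18 + 130/2.8
= 274 + 8.67 + 46.43
= 329.1 mOsm/kg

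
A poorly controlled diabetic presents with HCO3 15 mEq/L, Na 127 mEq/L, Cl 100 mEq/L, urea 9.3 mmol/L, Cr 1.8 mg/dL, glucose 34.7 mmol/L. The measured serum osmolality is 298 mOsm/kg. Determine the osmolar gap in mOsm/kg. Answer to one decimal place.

0.0 mOsm/kg

Calculated osmolality = 2·Na + glucose + urea
= 2·127 + 34.7 + 9.3
= 254 + 34.70 + 9.30
= 298 mOsm/kg ≈ 298.0 mOsm/kg
Osmolar gap = measured − calculated = 298 − 298.0 = 0.0 mOsm/kg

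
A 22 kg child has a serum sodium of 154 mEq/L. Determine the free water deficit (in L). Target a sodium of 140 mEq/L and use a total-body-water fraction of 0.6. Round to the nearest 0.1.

TBW = 0.6 · 22 = 13.2 L
Free water deficit = TBW · (Na/140 − 1)
= 13.2 · (154/140 − 1)
= 13.2 · 0.1
= 1.32 L

1.3 L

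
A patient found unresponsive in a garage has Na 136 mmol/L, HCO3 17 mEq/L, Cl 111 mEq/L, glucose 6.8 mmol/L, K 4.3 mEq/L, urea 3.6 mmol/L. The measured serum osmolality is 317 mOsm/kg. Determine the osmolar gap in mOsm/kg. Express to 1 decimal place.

34.6 mOsm/kg

Calculated osmolality = 2·Na + glucose + urea
= 2·136 + 6.8 + 3.6
= 272 + 6.80 + 3.60
= 282.4 mOsm/kg ≈ 282.4 mOsm/kg
Osmolar gap = measured − calculated = 317 − 282.4 = 34.6 mOsm/kg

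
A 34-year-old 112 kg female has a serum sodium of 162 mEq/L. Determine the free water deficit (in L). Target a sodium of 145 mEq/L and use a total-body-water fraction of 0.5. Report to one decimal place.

6.6 L

TBW = 0.5 · 112 = 56 L
Free water deficit = TBW · (Na/145 − 1)
= 56 · (162/145 − 1)
= 56 · 0.1172
= 6.56 L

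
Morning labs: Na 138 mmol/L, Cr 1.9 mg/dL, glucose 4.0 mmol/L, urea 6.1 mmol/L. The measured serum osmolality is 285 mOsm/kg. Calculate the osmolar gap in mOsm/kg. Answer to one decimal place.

Calculated osmolality = 2·Na + glucose + urea
= 2·138 + 4 + 6.1
= 276 + 4 + 6.10
= 286.1 mOsm/kg ≈ 286.1 mOsm/kg
Osmolar gap = measured − calculated = 285 − 286.1 = -1.1 mOsm/kg

-1.1 mOsm/kg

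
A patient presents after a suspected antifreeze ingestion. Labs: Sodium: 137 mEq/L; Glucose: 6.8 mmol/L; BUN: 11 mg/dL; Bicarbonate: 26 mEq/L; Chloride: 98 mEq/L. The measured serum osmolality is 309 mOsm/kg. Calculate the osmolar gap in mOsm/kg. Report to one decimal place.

Calculated osmolality = 2·Na + glucose + BUN/2.8
= 2·137 + 6.8 + 11/2.8
= 274 + 6.80 + 3.93
= 284.73 mOsm/kg ≈ 284.7 mOsm/kg
Osmolar gap = measured − calculated = 309 − 284.7 = 24.3 mOsm/kg

24.3 mOsm/kg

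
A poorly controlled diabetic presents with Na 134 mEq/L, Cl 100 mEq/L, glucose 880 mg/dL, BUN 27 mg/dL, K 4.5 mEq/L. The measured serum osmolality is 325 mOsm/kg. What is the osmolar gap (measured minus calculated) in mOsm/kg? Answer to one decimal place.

Calculated osmolality = 2·Na + glucose/18 + BUN/2.8
= 2·134 + 880/18 + 27/2.8
= 268 + 48.89 + 9.64
= 326.53 mOsm/kg ≈ 326.5 mOsm/kg
Osmolar gap = measured − calculated = 325 − 326.5 = -1.5 mOsm/kg

-1.5 mOsm/kg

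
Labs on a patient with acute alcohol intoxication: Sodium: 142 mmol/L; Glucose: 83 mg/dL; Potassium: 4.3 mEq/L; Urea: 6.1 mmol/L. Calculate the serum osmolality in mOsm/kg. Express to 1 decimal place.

294.7 mOsm/kg

Calculated osmolality = 2·Na + glucose/18 + urea
= 2·142 + 83/18 + 6.1
= 284 + 4.61 + 6.10
= 294.71 mOsm/kg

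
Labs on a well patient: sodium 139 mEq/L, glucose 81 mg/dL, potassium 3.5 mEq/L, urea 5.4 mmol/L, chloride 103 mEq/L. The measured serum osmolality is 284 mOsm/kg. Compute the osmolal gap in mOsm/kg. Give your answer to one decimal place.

-3.9 mOsm/kg

Calculated osmolality = 2·Na + glucose/18 + urea
= 2·139 + 81/18 + 5.4
= 278 + 4.50 + 5.40
= 287.9 mOsm/kg ≈ 287.9 mOsm/kg
Osmolar gap = measured − calculated = 284 − 287.9 = -3.9 mOsm/kg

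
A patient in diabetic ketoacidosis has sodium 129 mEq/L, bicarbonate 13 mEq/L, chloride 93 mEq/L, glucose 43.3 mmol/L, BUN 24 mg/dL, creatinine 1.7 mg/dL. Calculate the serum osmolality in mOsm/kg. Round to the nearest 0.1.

309.9 mOsm/kg

Calculated osmolality = 2·Na + glucose + BUN/2.8
= 2·129 + 43.3 + 24/2.8
= 258 + 43.30 + 8.57
= 309.87 mOsm/kg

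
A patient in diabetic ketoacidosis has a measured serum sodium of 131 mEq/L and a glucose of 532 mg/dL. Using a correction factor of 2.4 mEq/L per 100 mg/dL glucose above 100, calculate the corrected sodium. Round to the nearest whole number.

141 mEq/L

Corrected Na = measured Na + 2.4 · (glucose − 100)/100
= 131 + 2.4 · (532 − 100)/100
= 131 + 10.4
= 141.4 mEq/L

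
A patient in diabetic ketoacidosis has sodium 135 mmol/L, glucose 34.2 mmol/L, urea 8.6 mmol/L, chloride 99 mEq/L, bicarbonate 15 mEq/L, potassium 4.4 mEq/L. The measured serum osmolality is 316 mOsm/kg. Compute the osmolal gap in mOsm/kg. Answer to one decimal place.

3.2 mOsm/kg

Calculated osmolality = 2·Na + glucose + urea
= 2·135 + 34.2 + 8.6
= 270 + 34.20 + 8.60
= 312.8 mOsm/kg ≈ 312.8 mOsm/kg
Osmolar gap = measured − calculated = 316 − 312.8 = 3.2 mOsm/kg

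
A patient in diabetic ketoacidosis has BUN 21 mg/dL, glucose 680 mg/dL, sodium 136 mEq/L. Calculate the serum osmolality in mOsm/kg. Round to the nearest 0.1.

317.3 mOsm/kg

Calculated osmolality = 2·Na + glucose/18 + BUN/2.8
= 2·136 + 680/18 + 21/2.8
= 272 + 37.78 + 7.50
= 317.28 mOsm/kg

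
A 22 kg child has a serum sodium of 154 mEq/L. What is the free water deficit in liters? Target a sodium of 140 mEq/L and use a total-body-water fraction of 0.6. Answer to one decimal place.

1.3 L

TBW = 0.6 · 22 = 13.2 L
Free water deficit = TBW · (Na/140 − 1)
= 13.2 · (154/140 − 1)
= 13.2 · 0.1
= 1.32 L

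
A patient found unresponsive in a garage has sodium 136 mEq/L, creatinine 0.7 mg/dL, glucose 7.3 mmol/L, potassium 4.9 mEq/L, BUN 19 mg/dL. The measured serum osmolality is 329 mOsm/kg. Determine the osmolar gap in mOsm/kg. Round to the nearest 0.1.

Calculated osmolality = 2·Na + glucose + BUN/2.8
= 2·136 + 7.3 + 19/2.8
= 272 + 7.30 + 6.79
= 286.09 mOsm/kg ≈ 286.1 mOsm/kg
Osmolar gap = measured − calculated = 329 − 286.1 = 42.9 mOsm/kg

42.9 mOsm/kg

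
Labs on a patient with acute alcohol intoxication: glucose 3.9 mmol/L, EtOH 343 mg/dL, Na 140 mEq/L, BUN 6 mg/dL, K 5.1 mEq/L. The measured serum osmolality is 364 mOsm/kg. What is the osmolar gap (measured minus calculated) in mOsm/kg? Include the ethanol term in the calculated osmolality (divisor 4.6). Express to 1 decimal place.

3.4 mOsm/kg

Calculated osmolality = 2·Na + glucose + BUN/2.8 + ethanol/4.6
= 2·140 + 3.9 + 6/2.8 + 343/4.6
= 280 + 3.90 + 2.14 + 74.57
= 360.61 mOsm/kg ≈ 360.6 mOsm/kg
Osmolar gap = measured − calculated = 364 − 360.6 = 3.4 mOsm/kg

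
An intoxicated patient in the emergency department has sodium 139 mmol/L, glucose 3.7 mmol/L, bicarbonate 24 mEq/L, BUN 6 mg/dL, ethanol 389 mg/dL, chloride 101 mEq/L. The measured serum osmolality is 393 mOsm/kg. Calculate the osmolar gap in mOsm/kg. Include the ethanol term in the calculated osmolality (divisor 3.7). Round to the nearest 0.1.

Calculated osmolality = 2·Na + glucose + BUN/2.8 + ethanol/3.7
= 2·139 + 3.7 + 6/2.8 + 389/3.7
= 278 + 3.70 + 2.14 + 105.14
= 388.98 mOsm/kg ≈ 389.0 mOsm/kg
Osmolar gap = measured − calculated = 393 − 389.0 = 4.0 mOsm/kg

4.0 mOsm/kg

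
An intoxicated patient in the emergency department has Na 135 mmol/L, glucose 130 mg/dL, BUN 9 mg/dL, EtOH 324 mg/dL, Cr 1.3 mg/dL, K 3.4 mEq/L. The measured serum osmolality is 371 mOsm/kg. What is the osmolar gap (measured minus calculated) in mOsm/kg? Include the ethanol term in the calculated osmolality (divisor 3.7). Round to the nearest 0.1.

Calculated osmolality = 2·Na + glucose/18 + BUN/2.8 + ethanol/3.7
= 2·135 + 130/18 + 9/2.8 + 324/3.7
= 270 + 7.22 + 3.21 + 87.57
= 368 mOsm/kg ≈ 368.0 mOsm/kg
Osmolar gap = measured − calculated = 371 − 368.0 = 3.0 mOsm/kg

3.0 mOsm/kg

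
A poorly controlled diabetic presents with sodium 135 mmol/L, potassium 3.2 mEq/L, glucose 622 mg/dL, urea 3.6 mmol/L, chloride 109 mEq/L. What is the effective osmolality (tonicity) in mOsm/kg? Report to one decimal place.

304.6 mOsm/kg

Effective osmolality excludes urea (freely permeant across cell membranes):
2·Na + glucose/18
= 2·135 + 622/18
= 270 + 34.56
= 304.56 mOsm/kg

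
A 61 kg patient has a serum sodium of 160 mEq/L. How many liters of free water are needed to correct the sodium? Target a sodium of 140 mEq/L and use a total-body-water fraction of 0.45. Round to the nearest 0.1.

TBW = 0.45 · 61 = 27.45 L
Free water deficit = TBW · (Na/140 − 1)
= 27.45 · (160/140 − 1)
= 27.45 · 0.1429
= 3.92 L

3.9 L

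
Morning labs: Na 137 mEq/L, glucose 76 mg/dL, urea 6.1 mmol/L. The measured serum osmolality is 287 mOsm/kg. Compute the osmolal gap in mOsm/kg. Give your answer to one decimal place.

Calculated osmolality = 2·Na + glucose/18 + urea
= 2·137 + 76/18 + 6.1
= 274 + 4.22 + 6.10
= 284.32 mOsm/kg ≈ 284.3 mOsm/kg
Osmolar gap = measured − calculated = 287 − 284.3 = 2.7 mOsm/kg

2.7 mOsm/kg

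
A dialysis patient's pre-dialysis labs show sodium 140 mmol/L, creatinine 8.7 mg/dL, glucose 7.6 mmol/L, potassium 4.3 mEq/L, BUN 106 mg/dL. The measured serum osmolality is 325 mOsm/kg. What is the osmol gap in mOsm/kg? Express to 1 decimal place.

Calculated osmolality = 2·Na + glucose + BUN/2.8
= 2·140 + 7.6 + 106/2.8
= 280 + 7.60 + 37.86
= 325.46 mOsm/kg ≈ 325.5 mOsm/kg
Osmolar gap = measured − calculated = 325 − 325.5 = -0.5 mOsm/kg

-0.5 mOsm/kg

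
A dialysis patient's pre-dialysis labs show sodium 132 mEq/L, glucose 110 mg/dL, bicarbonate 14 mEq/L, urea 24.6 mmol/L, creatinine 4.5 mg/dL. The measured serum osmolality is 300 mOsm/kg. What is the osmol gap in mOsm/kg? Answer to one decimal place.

Calculated osmolality = 2·Na + glucose/18 + urea
= 2·132 + 110/18 + 24.6
= 264 + 6.11 + 24.60
= 294.71 mOsm/kg ≈ 294.7 mOsm/kg
Osmolar gap = measured − calculated = 300 − 294.7 = 5.3 mOsm/kg

5.3 mOsm/kg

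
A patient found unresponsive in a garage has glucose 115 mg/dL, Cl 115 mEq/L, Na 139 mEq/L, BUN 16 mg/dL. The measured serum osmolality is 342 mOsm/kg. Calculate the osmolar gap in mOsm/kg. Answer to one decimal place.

51.9 mOsm/kg

Calculated osmolality = 2·Na + glucose/18 + BUN/2.8
= 2·139 + 115/18 + 16/2.8
= 278 + 6.39 + 5.71
= 290.1 mOsm/kg ≈ 290.1 mOsm/kg
Osmolar gap = measured − calculated = 342 − 290.1 = 51.9 mOsm/kg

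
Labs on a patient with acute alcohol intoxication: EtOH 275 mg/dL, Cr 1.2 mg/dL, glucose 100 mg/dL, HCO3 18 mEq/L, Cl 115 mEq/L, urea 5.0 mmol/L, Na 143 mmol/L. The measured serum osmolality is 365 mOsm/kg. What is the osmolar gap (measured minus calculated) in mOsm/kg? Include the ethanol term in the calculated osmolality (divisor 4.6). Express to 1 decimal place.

Calculated osmolality = 2·Na + glucose/18 + urea + ethanol/4.6
= 2·143 + 100/18 + 5 + 275/4.6
= 286 + 5.56 + 5 + 59.78
= 356.34 mOsm/kg ≈ 356.3 mOsm/kg
Osmolar gap = measured − calculated = 365 − 356.3 = 8.7 mOsm/kg

8.7 mOsm/kg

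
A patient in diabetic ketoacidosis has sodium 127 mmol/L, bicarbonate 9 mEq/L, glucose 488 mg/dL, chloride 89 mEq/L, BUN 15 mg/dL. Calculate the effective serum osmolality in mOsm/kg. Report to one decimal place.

Effective osmolality excludes urea (freely permeant across cell membranes):
2·Na + glucose/18
= 2·127 + 488/18
= 254 + 27.11
= 281.11 mOsm/kg

281.1 mOsm/kg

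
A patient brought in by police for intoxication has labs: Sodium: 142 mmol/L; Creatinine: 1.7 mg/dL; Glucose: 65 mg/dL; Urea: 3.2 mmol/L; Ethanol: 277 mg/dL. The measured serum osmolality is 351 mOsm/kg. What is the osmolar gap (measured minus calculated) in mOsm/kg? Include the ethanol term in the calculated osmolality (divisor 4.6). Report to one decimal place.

Calculated osmolality = 2·Na + glucose/18 + urea + ethanol/4.6
= 2·142 + 65/18 + 3.2 + 277/4.6
= 284 + 3.61 + 3.20 + 60.22
= 351.03 mOsm/kg ≈ 351.0 mOsm/kg
Osmolar gap = measured − calculated = 351 − 351.0 = 0.0 mOsm/kg

0.0 mOsm/kg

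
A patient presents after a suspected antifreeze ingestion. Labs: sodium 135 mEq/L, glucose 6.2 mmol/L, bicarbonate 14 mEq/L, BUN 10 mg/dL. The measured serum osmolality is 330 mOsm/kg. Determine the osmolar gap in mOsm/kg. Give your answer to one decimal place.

50.2 mOsm/kg

Calculated osmolality = 2·Na + glucose + BUN/2.8
= 2·135 + 6.2 + 10/2.8
= 270 + 6.20 + 3.57
= 279.77 mOsm/kg ≈ 279.8 mOsm/kg
Osmolar gap = measured − calculated = 330 − 279.8 = 50.2 mOsm/kg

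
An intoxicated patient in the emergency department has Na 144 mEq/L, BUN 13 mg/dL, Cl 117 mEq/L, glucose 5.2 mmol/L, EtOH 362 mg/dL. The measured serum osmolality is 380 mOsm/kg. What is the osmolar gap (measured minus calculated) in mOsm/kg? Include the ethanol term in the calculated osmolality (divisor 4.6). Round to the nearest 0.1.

Calculated osmolality = 2·Na + glucose + BUN/2.8 + ethanol/4.6
= 2·144 + 5.2 + 13/2.8 + 362/4.6
= 288 + 5.20 + 4.64 + 78.70
= 376.54 mOsm/kg ≈ 376.5 mOsm/kg
Osmolar gap = measured − calculated = 380 − 376.5 = 3.5 mOsm/kg

3.5 mOsm/kg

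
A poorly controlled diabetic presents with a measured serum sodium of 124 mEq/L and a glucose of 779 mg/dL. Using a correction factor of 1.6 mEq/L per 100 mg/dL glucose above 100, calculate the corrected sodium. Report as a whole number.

135 mEq/L

Corrected Na = measured Na + 1.6 · (glucose − 100)/100
= 124 + 1.6 · (779 − 100)/100
= 124 + 10.9
= 134.9 mEq/L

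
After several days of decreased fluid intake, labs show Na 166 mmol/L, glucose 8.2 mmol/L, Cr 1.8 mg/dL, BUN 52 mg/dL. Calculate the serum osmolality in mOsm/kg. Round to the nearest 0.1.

Calculated osmolality = 2·Na + glucose + BUN/2.8
= 2·166 + 8.2 + 52/2.8
= 332 + 8.20 + 18.57
= 358.77 mOsm/kg

358.8 mOsm/kg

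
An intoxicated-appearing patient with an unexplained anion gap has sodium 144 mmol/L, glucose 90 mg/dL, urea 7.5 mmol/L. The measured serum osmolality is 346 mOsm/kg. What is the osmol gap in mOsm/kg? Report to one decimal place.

Calculated osmolality = 2·Na + glucose/18 + urea
= 2·144 + 90/18 + 7.5
= 288 + 5 + 7.50
= 300.5 mOsm/kg ≈ 300.5 mOsm/kg
Osmolar gap = measured − calculated = 346 − 300.5 = 45.5 mOsm/kg

45.5 mOsm/kg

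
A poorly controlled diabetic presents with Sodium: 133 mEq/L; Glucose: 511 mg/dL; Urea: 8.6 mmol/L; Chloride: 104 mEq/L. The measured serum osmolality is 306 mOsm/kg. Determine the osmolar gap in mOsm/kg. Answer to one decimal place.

Calculated osmolality = 2·Na + glucose/18 + urea
= 2·133 + 511/18 + 8.6
= 266 + 28.39 + 8.60
= 302.99 mOsm/kg ≈ 303.0 mOsm/kg
Osmolar gap = measured − calculated = 306 − 303.0 = 3.0 mOsm/kg

3.0 mOsm/kg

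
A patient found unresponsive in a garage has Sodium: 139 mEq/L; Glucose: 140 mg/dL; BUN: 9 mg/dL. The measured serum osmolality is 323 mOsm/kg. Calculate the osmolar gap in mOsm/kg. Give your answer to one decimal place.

34.0 mOsm/kg

Calculated osmolality = 2·Na + glucose/18 + BUN/2.8
= 2·139 + 140/18 + 9/2.8
= 278 + 7.78 + 3.21
= 288.99 mOsm/kg ≈ 289.0 mOsm/kg
Osmolar gap = measured − calculated = 323 − 289.0 = 34.0 mOsm/kg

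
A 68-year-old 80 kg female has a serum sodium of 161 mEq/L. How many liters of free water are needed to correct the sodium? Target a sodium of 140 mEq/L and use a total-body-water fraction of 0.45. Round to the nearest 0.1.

5.4 L

TBW = 0.45 · 80 = 36 L
Free water deficit = TBW · (Na/140 − 1)
= 36 · (161/140 − 1)
= 36 · 0.15
= 5.4 L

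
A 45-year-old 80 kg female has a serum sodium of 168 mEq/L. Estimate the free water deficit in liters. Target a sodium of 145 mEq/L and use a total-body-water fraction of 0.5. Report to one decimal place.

TBW = 0.5 · 80 = 40 L
Free water deficit = TBW · (Na/145 − 1)
= 40 · (168/145 − 1)
= 40 · 0.1586
= 6.34 L

6.3 L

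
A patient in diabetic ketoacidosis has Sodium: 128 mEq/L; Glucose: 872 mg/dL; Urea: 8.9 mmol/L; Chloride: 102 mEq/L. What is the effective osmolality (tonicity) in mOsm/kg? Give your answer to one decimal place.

304.4 mOsm/kg

Effective osmolality excludes urea (freely permeant across cell membranes):
2·Na + glucose/18
= 2·128 + 872/18
= 256 + 48.44
= 304.44 mOsm/kg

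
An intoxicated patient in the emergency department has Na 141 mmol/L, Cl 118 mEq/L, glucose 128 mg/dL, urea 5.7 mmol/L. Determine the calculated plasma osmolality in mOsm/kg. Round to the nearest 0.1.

294.8 mOsm/kg

Calculated osmolality = 2·Na + glucose/18 + urea
= 2·141 + 128/18 + 5.7
= 282 + 7.11 + 5.70
= 294.81 mOsm/kg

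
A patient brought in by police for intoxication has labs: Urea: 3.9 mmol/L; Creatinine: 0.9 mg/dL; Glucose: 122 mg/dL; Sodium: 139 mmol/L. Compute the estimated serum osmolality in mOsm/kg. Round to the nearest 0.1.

Calculated osmolality = 2·Na + glucose/18 + urea
= 2·139 + 122/18 + 3.9
= 278 + 6.78 + 3.90
= 288.68 mOsm/kg

288.7 mOsm/kg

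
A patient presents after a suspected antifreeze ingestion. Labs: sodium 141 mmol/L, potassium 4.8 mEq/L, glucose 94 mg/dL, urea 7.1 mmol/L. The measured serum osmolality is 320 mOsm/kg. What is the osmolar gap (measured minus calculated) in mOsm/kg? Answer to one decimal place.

Calculated osmolality = 2·Na + glucose/18 + urea
= 2·141 + 94/18 + 7.1
= 282 + 5.22 + 7.10
= 294.32 mOsm/kg ≈ 294.3 mOsm/kg
Osmolar gap = measured − calculated = 320 − 294.3 = 25.7 mOsm/kg

25.7 mOsm/kg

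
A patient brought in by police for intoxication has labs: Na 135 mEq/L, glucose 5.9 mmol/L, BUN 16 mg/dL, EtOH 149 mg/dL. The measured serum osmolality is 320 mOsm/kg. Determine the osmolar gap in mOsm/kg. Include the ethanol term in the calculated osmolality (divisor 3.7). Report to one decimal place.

Calculated osmolality = 2·Na + glucose + BUN/2.8 + ethanol/3.7
= 2·135 + 5.9 + 16/2.8 + 149/3.7
= 270 + 5.90 + 5.71 + 40.27
= 321.88 mOsm/kg ≈ 321.9 mOsm/kg
Osmolar gap = measured − calculated = 320 − 321.9 = -1.9 mOsm/kg

-1.9 mOsm/kg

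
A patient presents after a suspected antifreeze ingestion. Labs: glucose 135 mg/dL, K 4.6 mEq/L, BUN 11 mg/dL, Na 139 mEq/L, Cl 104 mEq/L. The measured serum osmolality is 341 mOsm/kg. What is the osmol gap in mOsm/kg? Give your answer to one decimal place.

Calculated osmolality = 2·Na + glucose/18 + BUN/2.8
= 2·139 + 135/18 + 11/2.8
= 278 + 7.50 + 3.93
= 289.43 mOsm/kg ≈ 289.4 mOsm/kg
Osmolar gap = measured − calculated = 341 − 289.4 = 51.6 mOsm/kg

51.6 mOsm/kg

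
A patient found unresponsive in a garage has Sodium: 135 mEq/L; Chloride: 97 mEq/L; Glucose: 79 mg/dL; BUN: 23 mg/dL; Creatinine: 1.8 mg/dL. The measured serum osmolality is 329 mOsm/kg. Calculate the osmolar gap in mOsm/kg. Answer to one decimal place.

46.4 mOsm/kg

Calculated osmolality = 2·Na + glucose/18 + BUN/2.8
= 2·135 + 79/18 + 23/2.8
= 270 + 4.39 + 8.21
= 282.6 mOsm/kg ≈ 282.6 mOsm/kg
Osmolar gap = measured − calculated = 329 − 282.6 = 46.4 mOsm/kg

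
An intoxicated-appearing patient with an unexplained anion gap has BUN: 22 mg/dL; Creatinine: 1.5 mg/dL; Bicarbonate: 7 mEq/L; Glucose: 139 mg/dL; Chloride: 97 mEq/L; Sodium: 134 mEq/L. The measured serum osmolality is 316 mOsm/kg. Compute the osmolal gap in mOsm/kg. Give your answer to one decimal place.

Calculated osmolality = 2·Na + glucose/18 + BUN/2.8
= 2·134 + 139/18 + 22/2.8
= 268 + 7.72 + 7.86
= 283.58 mOsm/kg ≈ 283.6 mOsm/kg
Osmolar gap = measured − calculated = 316 − 283.6 = 32.4 mOsm/kg

32.4 mOsm/kg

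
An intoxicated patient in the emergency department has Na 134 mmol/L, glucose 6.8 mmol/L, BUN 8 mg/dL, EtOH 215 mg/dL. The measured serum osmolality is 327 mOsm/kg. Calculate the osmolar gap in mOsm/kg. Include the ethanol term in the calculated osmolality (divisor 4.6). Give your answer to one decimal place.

2.6 mOsm/kg

Calculated osmolality = 2·Na + glucose + BUN/2.8 + ethanol/4.6
= 2·134 + 6.8 + 8/2.8 + 215/4.6
= 268 + 6.80 + 2.86 + 46.74
= 324.4 mOsm/kg ≈ 324.4 mOsm/kg
Osmolar gap = measured − calculated = 327 − 324.4 = 2.6 mOsm/kg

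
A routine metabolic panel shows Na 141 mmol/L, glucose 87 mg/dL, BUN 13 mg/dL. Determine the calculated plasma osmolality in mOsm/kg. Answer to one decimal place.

Calculated osmolality = 2·Na + glucose/18 + BUN/2.8
= 2·141 + 87/18 + 13/2.8
= 282 + 4.83 + 4.64
= 291.47 mOsm/kg

291.5 mOsm/kg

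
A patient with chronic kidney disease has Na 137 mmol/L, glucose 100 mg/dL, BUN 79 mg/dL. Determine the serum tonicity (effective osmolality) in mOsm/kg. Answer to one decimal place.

279.6 mOsm/kg

Effective osmolality excludes urea (freely permeant across cell membranes):
2·Na + glucose/18
= 2·137 + 100/18
= 274 + 5.56
= 279.56 mOsm/kg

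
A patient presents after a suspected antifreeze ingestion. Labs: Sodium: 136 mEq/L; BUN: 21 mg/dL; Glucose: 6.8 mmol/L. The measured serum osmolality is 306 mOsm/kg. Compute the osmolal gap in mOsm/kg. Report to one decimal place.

19.7 mOsm/kg

Calculated osmolality = 2·Na + glucose + BUN/2.8
= 2·136 + 6.8 + 21/2.8
= 272 + 6.80 + 7.50
= 286.3 mOsm/kg ≈ 286.3 mOsm/kg
Osmolar gap = measured − calculated = 306 − 286.3 = 19.7 mOsm/kg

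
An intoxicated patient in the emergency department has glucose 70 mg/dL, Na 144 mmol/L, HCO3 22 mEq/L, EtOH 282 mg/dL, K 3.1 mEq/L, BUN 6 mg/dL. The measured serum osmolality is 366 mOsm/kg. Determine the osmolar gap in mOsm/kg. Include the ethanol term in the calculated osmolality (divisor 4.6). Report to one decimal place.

10.7 mOsm/kg

Calculated osmolality = 2·Na + glucose/18 + BUN/2.8 + ethanol/4.6
= 2·144 + 70/18 + 6/2.8 + 282/4.6
= 288 + 3.89 + 2.14 + 61.30
= 355.33 mOsm/kg ≈ 355.3 mOsm/kg
Osmolar gap = measured − calculated = 366 − 355.3 = 10.7 mOsm/kg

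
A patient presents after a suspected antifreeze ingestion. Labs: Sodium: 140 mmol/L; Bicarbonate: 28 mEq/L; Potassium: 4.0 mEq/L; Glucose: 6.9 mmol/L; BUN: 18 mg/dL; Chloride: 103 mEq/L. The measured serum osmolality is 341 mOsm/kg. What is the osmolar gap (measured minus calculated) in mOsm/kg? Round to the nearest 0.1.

47.7 mOsm/kg

Calculated osmolality = 2·Na + glucose + BUN/2.8
= 2·140 + 6.9 + 18/2.8
= 280 + 6.90 + 6.43
= 293.33 mOsm/kg ≈ 293.3 mOsm/kg
Osmolar gap = measured − calculated = 341 − 293.3 = 47.7 mOsm/kg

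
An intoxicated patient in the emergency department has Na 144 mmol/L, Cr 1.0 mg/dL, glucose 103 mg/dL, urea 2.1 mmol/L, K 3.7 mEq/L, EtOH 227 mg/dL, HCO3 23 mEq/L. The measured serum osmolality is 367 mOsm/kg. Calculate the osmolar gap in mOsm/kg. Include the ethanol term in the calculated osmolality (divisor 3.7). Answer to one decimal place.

9.8 mOsm/kg

Calculated osmolality = 2·Na + glucose/18 + urea + ethanol/3.7
= 2·144 + 103/18 + 2.1 + 227/3.7
= 288 + 5.72 + 2.10 + 61.35
= 357.17 mOsm/kg ≈ 357.2 mOsm/kg
Osmolar gap = measured − calculated = 367 − 357.2 = 9.8 mOsm/kg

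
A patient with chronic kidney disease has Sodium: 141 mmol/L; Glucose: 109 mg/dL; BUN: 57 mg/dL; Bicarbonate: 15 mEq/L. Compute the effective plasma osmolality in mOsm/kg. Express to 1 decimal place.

288.1 mOsm/kg

Effective osmolality excludes urea (freely permeant across cell membranes):
2·Na + glucose/18
= 2·141 + 109/18
= 282 + 6.06
= 288.06 mOsm/kg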